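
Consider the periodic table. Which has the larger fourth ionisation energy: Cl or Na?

Consider each +3 ion: Cl³⁺ still has 4 valence electrons; Na³⁺ is already 2 electrons into the core.
Breaking into a closed-shell core is much more expensive than removing a leftover valence electron — Na has the largest IE_4 here.
The numbers (kJ/mol): Cl 5159, Na 9543.
Hence IE_4: Cl < Na.

Na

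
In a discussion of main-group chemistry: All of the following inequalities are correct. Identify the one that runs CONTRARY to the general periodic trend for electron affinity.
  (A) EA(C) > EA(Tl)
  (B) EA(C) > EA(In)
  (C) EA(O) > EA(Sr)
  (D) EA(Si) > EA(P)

The general trend: electron affinity increases across a period and decreases down a group.
(A) C (period 2, group 14) vs Tl (period 6, group 13): the stated order agrees with the simple trend.
(B) C (period 2, group 14) vs In (period 5, group 13): the stated order agrees with the simple trend.
(C) O (period 2, group 16) vs Sr (period 5, group 2): the stated order agrees with the simple trend.
(D) Si (period 3, group 14) vs P (period 3, group 15): the stated order contradicts the simple trend.
The exception is (D): adding an electron to P's half-filled 3p³ is unfavourable, so Si (3p²) has the more exothermic EA.

(D)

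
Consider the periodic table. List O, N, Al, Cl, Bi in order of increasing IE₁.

IE₁ increases left→right with effective nuclear charge and decreases top→bottom as the valence shell moves farther out.
Neither a single period nor a single group — weigh both effects.
Bi > Al: period and group pull opposite ways; the across-period shift dominates (703 vs 578 kJ/mol).
Cl > Bi: both effects reinforce here, so Cl is clearly the higher of the two.
O > Cl: the two effects oppose for this pair; the down-group effect wins (1314 vs 1251 kJ/mol).
N > O: this pair runs against the simple trend — see the exception note.
Note the exception: N has a higher first ionization energy than O, contrary to the simple trend — pairing an electron in O's 2p⁴ costs repulsion energy, so O ionizes more easily than half-filled N (2p³).
Approximate values (kJ/mol): N 1402, O 1314, Al 578, Cl 1251, Bi 703.
So from lowest to highest: Al < Bi < Cl < O < N.

Al, Bi, Cl, O, N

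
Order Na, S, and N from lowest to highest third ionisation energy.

S, N, Na

After 2 electrons have been removed, what remains? Na²⁺ is already 1 electron into the core; S²⁺ still has 4 valence electrons; N²⁺ still has 3 valence electrons.
Core electrons are held far more tightly than valence electrons, so Na tops the IE_3 order.
Valence configurations: S²⁺ [Ne]3s²3p², N²⁺ [He]2s²2p¹.
The numbers (kJ/mol): Na 6910, S 3357, N 4578.
Putting it together, IE_3: S < N < Na.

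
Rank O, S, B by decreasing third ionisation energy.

After 2 electrons have been removed, what remains? O²⁺ still has 4 valence electrons; S²⁺ still has 4 valence electrons; B²⁺ still has 1 valence electron.
All are still removing valence electrons, so compare the +2 ions as you would atoms: IE_3 generally rises across a period (higher Z_eff) and falls down a group (larger shell), subject to the usual subshell exceptions.
Valence configurations: O²⁺ [He]2s²2p², S²⁺ [Ne]3s²3p², B²⁺ [He]2s¹.
Approximate IE_3 values (kJ/mol): O 5300, S 3357, B 3660.
Hence IE_3: S < B < O.

O > B > S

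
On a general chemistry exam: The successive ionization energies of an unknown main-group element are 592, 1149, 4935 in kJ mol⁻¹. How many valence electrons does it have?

2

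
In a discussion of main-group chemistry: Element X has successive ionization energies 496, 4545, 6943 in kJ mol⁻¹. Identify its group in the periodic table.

Look for the largest jump between consecutive ionization energies: IE2/IE1 ≈ 9.2, far larger than any earlier ratio.
That jump marks the point where a core electron is being removed. So the atom has 1 valence electron.
A main-group element with 1 valence electron is in group 1.

Group 1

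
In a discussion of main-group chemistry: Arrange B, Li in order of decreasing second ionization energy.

Li > B

After 1 electron has been removed, what remains? B⁺ still has 2 valence electrons; Li⁺ is the bare [He] core.
Pulling an electron out of a noble-gas core costs far more than removing a remaining valence electron, so Li sits at the high end of IE_2.
Approximate IE_2 values (kJ/mol): B 2427, Li 7298.
Putting it together, IE_2: B < Li.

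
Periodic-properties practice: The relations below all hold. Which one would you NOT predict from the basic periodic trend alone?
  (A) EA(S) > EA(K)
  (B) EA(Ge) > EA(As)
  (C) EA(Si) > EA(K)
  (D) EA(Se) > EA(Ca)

(B)

The general trend: electron affinity increases across a period and decreases down a group.
(A) S (period 3, group 16) vs K (period 4, group 1): the stated order agrees with the simple trend.
(B) Ge (period 4, group 14) vs As (period 4, group 15): the stated order contradicts the simple trend.
(C) Si (period 3, group 14) vs K (period 4, group 1): the stated order agrees with the simple trend.
(D) Se (period 4, group 16) vs Ca (period 4, group 2): the stated order agrees with the simple trend.
The exception is (B): adding an electron to As's half-filled 4p³ is unfavourable, so Ge (4p²) has the more exothermic EA.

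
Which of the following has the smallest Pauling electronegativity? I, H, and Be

H is in period 1, group 1; Be is in period 2, group 2; I is in period 5, group 17.
Smaller atoms with higher effective nuclear charge are more electronegative.
These span different periods and groups, so the two trends combine.
H > Be: the two effects oppose for this pair; the down-group effect wins (2.20 vs 1.57).
I > H: the two effects oppose for this pair; the across-period effect wins (2.66 vs 2.20).
Tabulated electronegativity (Pauling): H 2.20, Be 1.57, I 2.66.
The smallest Pauling electronegativity among these belongs to Be.

Be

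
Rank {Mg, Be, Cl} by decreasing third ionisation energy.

Be > Mg > Cl

The third ionization energy removes an electron from the +2 ion. For each element: Mg²⁺ is the bare [Ne] core; Be²⁺ is the bare [He] core; Cl²⁺ still has 5 valence electrons.
Breaking into a closed-shell core is much more expensive than removing a leftover valence electron — Mg and Be have the largest IE_3 here.
Approximate IE_3 values (kJ/mol): Mg 7733, Be 14849, Cl 3822.
Overall IE_3 order: Cl < Mg < Be.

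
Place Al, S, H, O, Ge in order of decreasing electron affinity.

S > O > Ge > H > Al

H is in period 1, group 1; O is in period 2, group 16; Al is in period 3, group 13; S is in period 3, group 16; Ge is in period 4, group 14.
Atoms with high Z_eff and room in the valence shell (especially the halogens) have the most exothermic electron affinities.
These span different periods and groups, so the two trends combine.
H > Al: the two effects oppose for this pair; the down-group effect wins (73 vs 42 kJ/mol).
Ge > H: period and group pull opposite ways; the across-period shift dominates (119 vs 73 kJ/mol).
O > Ge: both effects reinforce here, so O is clearly the higher of the two.
S > O: this pair runs against the simple trend — see the exception note.
Note the exception: S has a higher electron affinity than O, contrary to the simple trend — the compact 2p subshell of O repels the added electron more than S's larger 3p does.
For reference (kJ/mol): H 73, O 141, Al 42, S 200, Ge 119.
So from highest to lowest: S > O > Ge > H > Al.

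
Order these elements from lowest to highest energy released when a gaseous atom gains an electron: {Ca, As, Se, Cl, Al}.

Ca < Al < As < Se < Cl

Al is in period 3, group 13; Cl is in period 3, group 17; Ca is in period 4, group 2; As is in period 4, group 15; Se is in period 4, group 16.
Atoms with high Z_eff and room in the valence shell (especially the halogens) have the most exothermic electron affinities.
Neither a single period nor a single group — weigh both effects.
Al > Ca: relative to Ca, both the across-period and down-group shifts push Al's electron affinity up.
As > Al: period and group pull opposite ways; the across-period shift dominates (78 vs 42 kJ/mol).
Se > As: both are in period 4; the period trend gives Se the larger value.
Cl > Se: both effects reinforce here, so Cl is clearly the higher of the two.
For reference (kJ/mol): Al 42, Cl 349, Ca 2, As 78, Se 195.
So from lowest to highest: Ca < Al < As < Se < Cl.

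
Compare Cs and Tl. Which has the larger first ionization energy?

Tl

Cs is in period 6, group 1; Tl is in period 6, group 13.
IE₁ increases left→right with effective nuclear charge and decreases top→bottom as the valence shell moves farther out.
All lie in period 6, so first ionization energy increases left to right.
So Tl has the larger first ionization energy (Tl > Cs).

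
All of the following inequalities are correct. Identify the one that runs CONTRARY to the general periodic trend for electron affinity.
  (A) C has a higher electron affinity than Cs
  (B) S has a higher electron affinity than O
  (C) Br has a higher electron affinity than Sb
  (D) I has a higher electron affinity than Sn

(B)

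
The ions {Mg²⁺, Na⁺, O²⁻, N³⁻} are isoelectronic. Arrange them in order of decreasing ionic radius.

N³⁻ > O²⁻ > Na⁺ > Mg²⁺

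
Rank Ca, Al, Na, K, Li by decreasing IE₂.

Li > Na > K > Al > Ca

Consider each +1 ion: Ca⁺ still has 1 valence electron; Al⁺ still has 2 valence electrons; Na⁺ is the bare [Ne] core; K⁺ is the bare [Ar] core; Li⁺ is the bare [He] core.
Breaking into a closed-shell core is much more expensive than removing a leftover valence electron — K, Na and Li have the largest IE_2 here.
Valence configurations: Ca⁺ [Ar]4s¹, Al⁺ [Ne]3s².
Tabulated IE_2 (kJ/mol): Ca 1145, Al 1817, Na 4562, K 3052, Li 7298.
Overall IE_2 order: Ca < Al < K < Na < Li.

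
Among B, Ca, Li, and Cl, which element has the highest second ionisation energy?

Li

Consider each +1 ion: B⁺ still has 2 valence electrons; Ca⁺ still has 1 valence electron; Li⁺ is the bare [He] core; Cl⁺ still has 6 valence electrons.
Pulling an electron out of a noble-gas core costs far more than removing a remaining valence electron, so Li sits at the high end of IE_2.
Valence configurations: B⁺ [He]2s², Ca⁺ [Ar]4s¹, Cl⁺ [Ne]3s²3p⁴.
Approximate IE_2 values (kJ/mol): B 2427, Ca 1145, Li 7298, Cl 2298.
Putting it together, IE_2: Ca < Cl < B < Li.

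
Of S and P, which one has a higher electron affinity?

S

Atoms with high Z_eff and room in the valence shell (especially the halogens) have the most exothermic electron affinities.
All lie in period 3, so electron affinity increases left to right.
So S has the higher electron affinity (S > P).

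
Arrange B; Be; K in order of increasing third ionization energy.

B < K < Be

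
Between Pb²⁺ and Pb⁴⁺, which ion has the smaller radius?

Pb⁴⁺

Both ions have Z = 82 protons, but Pb⁴⁺ has lost more electrons, so its remaining electrons feel a larger effective nuclear charge per electron and are pulled in more tightly.
Higher positive charge → smaller ion, so Pb²⁺ > Pb⁴⁺.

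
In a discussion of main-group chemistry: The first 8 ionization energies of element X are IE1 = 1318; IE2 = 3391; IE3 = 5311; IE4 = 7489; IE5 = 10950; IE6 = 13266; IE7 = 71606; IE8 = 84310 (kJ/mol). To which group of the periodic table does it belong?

Look for the largest jump between consecutive ionization energies: IE7/IE6 ≈ 5.4, far larger than any earlier ratio.
That jump marks the point where a core electron is being removed. So the atom has 6 valence electrons.
A main-group element with 6 valence electrons is in group 16.

Group 16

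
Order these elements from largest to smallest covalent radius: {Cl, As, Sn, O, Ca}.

Ca > Sn > As > Cl > O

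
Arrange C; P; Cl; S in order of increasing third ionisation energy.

Consider each +2 ion: C²⁺ still has 2 valence electrons; P²⁺ still has 3 valence electrons; Cl²⁺ still has 5 valence electrons; S²⁺ still has 4 valence electrons.
All are still removing valence electrons, so compare the +2 ions as you would atoms: IE_3 generally rises across a period (higher Z_eff) and falls down a group (larger shell), subject to the usual subshell exceptions.
Valence configurations: C²⁺ [He]2s², P²⁺ [Ne]3s²3p¹, Cl²⁺ [Ne]3s²3p³, S²⁺ [Ne]3s²3p².
Approximate IE_3 values (kJ/mol): C 4620, P 2914, Cl 3822, S 3357.
Hence IE_3: P < S < Cl < C.

P < S < Cl < C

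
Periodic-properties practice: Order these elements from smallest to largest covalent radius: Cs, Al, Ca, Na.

Al < Na < Ca < Cs

Na is in period 3, group 1; Al is in period 3, group 13; Ca is in period 4, group 2; Cs is in period 6, group 1.
Atomic radius shrinks across a period as nuclear charge pulls the same shell inward, and grows down a group as new shells are added.
Here both period and group differ, so the two effects have to be weighed against each other.
Na > Al: Na lies to the left of Al in period 3, so the across-period effect alone puts Na larger.
Ca > Na: period and group pull opposite ways; the down-group shift dominates (171 vs 155 pm).
Cs > Ca: both effects reinforce here, so Cs is clearly the larger of the two.
For reference (pm): Na 155, Al 126, Ca 171, Cs 232.
So from smallest to largest: Al < Na < Ca < Cs.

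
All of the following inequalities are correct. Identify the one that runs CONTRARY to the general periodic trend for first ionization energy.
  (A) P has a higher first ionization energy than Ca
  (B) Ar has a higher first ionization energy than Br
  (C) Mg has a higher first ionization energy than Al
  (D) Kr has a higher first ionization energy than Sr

(C)

The general trend: first ionization energy increases across a period and decreases down a group.
(A) P (period 3, group 15) vs Ca (period 4, group 2): the stated order agrees with the simple trend.
(B) Ar (period 3, group 18) vs Br (period 4, group 17): the stated order agrees with the simple trend.
(C) Mg (period 3, group 2) vs Al (period 3, group 13): the stated order contradicts the simple trend.
(D) Kr (period 4, group 18) vs Sr (period 5, group 2): the stated order agrees with the simple trend.
The exception is (C): Al's single 3p electron is easier to remove than one from Mg's filled 3s².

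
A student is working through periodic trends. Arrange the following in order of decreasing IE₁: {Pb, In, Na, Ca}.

First ionization energy rises across a period (greater Z_eff holds electrons more tightly) and falls down a group (valence electrons are farther from the nucleus).
These sit on a diagonal, where the across-period and down-group effects partly cancel.
In > Na: the two effects oppose for this pair; the across-period effect wins (558 vs 496 kJ/mol).
Ca > In: period and group pull opposite ways; the down-group shift dominates (590 vs 558 kJ/mol).
Pb > Ca: period and group pull opposite ways; the across-period shift dominates (716 vs 590 kJ/mol).
Approximate values (kJ/mol): Na 496, Ca 590, In 558, Pb 716.
So from highest to lowest: Pb > Ca > In > Na.

Pb > Ca > In > Na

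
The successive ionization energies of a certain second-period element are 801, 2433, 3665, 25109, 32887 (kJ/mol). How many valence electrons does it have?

3

Look for the largest jump between consecutive ionization energies: IE4/IE3 ≈ 6.9, far larger than any earlier ratio.
That jump marks the point where a core electron is being removed. So the atom has 3 valence electrons.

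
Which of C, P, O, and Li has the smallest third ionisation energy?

After 2 electrons have been removed, what remains? C²⁺ still has 2 valence electrons; P²⁺ still has 3 valence electrons; O²⁺ still has 4 valence electrons; Li²⁺ is already 1 electron into the core.
Breaking into a closed-shell core is much more expensive than removing a leftover valence electron — Li has the largest IE_3 here.
Valence configurations: C²⁺ [He]2s², P²⁺ [Ne]3s²3p¹, O²⁺ [He]2s²2p².
The numbers (kJ/mol): C 4620, P 2914, O 5300, Li 11815.
So the third ionization energies run P < C < O < Li.

P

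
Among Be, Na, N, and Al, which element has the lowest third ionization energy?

Consider each +2 ion: Be²⁺ is the bare [He] core; Na²⁺ is already 1 electron into the core; N²⁺ still has 3 valence electrons; Al²⁺ still has 1 valence electron.
Pulling an electron out of a noble-gas core costs far more than removing a remaining valence electron, so Na and Be sit at the high end of IE_3.
Valence configurations: N²⁺ [He]2s²2p¹, Al²⁺ [Ne]3s¹.
Tabulated IE_3 (kJ/mol): Be 14849, Na 6910, N 4578, Al 2745.
Hence IE_3: Al < N < Na < Be.

Al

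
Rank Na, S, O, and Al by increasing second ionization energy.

Al < S < O < Na

The second ionization energy removes an electron from the +1 ion. For each element: Na⁺ is the bare [Ne] core; S⁺ still has 5 valence electrons; O⁺ still has 5 valence electrons; Al⁺ still has 2 valence electrons.
Breaking into a closed-shell core is much more expensive than removing a leftover valence electron — Na has the largest IE_2 here.
Valence configurations: S⁺ [Ne]3s²3p³, O⁺ [He]2s²2p³, Al⁺ [Ne]3s².
Tabulated IE_2 (kJ/mol): Na 4562, S 2252, O 3388, Al 1817.
So the second ionization energies run Al < S < O < Na.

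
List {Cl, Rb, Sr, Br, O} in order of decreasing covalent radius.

Rb > Sr > Br > Cl > O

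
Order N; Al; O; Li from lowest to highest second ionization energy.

Consider each +1 ion: N⁺ still has 4 valence electrons; Al⁺ still has 2 valence electrons; O⁺ still has 5 valence electrons; Li⁺ is the bare [He] core.
Breaking into a closed-shell core is much more expensive than removing a leftover valence electron — Li has the largest IE_2 here.
Valence configurations: N⁺ [He]2s²2p², Al⁺ [Ne]3s², O⁺ [He]2s²2p³.
Tabulated IE_2 (kJ/mol): N 2856, Al 1817, O 3388, Li 7298.
Putting it together, IE_2: Al < N < O < Li.

Al, N, O, Li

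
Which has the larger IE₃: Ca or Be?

IE_3 is the cost of taking one more electron from the +2 cation: Ca²⁺ is the bare [Ar] core; Be²⁺ is the bare [He] core.
All of these are removing an electron from a noble-gas core or deeper; the smaller core (lower principal quantum number) is held far more tightly, and within a period the higher nuclear charge binds the same core more tightly.
Tabulated IE_3 (kJ/mol): Ca 4912, Be 14849.
Putting it together, IE_3: Ca < Be.

Be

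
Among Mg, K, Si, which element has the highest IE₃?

IE_3 is the cost of taking one more electron from the +2 cation: Mg²⁺ is the bare [Ne] core; K²⁺ is already 1 electron into the core; Si²⁺ still has 2 valence electrons.
Pulling an electron out of a noble-gas core costs far more than removing a remaining valence electron, so K and Mg sit at the high end of IE_3.
Approximate IE_3 values (kJ/mol): Mg 7733, K 4420, Si 3232.
Hence IE_3: Si < K < Mg.

Mg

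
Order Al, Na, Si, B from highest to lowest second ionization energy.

Na, B, Al, Si

The second ionization energy removes an electron from the +1 ion. For each element: Al⁺ still has 2 valence electrons; Na⁺ is the bare [Ne] core; Si⁺ still has 3 valence electrons; B⁺ still has 2 valence electrons.
Breaking into a closed-shell core is much more expensive than removing a leftover valence electron — Na has the largest IE_2 here.
Valence configurations: Al⁺ [Ne]3s², Si⁺ [Ne]3s²3p¹, B⁺ [He]2s².
Si⁺ loses a lone 3p electron whereas Al⁺ must break into a filled 3s² pair, so IE_2(Al) > IE_2(Si) even though Si has the higher nuclear charge.
The numbers (kJ/mol): Al 1817, Na 4562, Si 1577, B 2427.
Overall IE_2 order: Si < Al < B < Na.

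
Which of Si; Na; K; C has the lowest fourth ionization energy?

Si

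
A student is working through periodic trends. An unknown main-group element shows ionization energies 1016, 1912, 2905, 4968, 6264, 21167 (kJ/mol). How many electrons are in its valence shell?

5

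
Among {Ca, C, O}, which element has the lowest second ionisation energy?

Consider each +1 ion: Ca⁺ still has 1 valence electron; C⁺ still has 3 valence electrons; O⁺ still has 5 valence electrons.
All are still removing valence electrons, so compare the +1 ions as you would atoms: IE_2 generally rises across a period (higher Z_eff) and falls down a group (larger shell), subject to the usual subshell exceptions.
Valence configurations: Ca⁺ [Ar]4s¹, C⁺ [He]2s²2p¹, O⁺ [He]2s²2p³.
Tabulated IE_2 (kJ/mol): Ca 1145, C 2353, O 3388.
Overall IE_2 order: Ca < C < O.

Ca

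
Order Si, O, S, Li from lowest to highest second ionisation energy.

IE_2 is the cost of taking one more electron from the +1 cation: Si⁺ still has 3 valence electrons; O⁺ still has 5 valence electrons; S⁺ still has 5 valence electrons; Li⁺ is the bare [He] core.
Pulling an electron out of a noble-gas core costs far more than removing a remaining valence electron, so Li sits at the high end of IE_2.
Valence configurations: Si⁺ [Ne]3s²3p¹, O⁺ [He]2s²2p³, S⁺ [Ne]3s²3p³.
Tabulated IE_2 (kJ/mol): Si 1577, O 3388, S 2252, Li 7298.
Overall IE_2 order: Si < S < O < Li.

Si < S < O < Li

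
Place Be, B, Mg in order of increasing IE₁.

Mg, B, Be

First ionization energy rises across a period (greater Z_eff holds electrons more tightly) and falls down a group (valence electrons are farther from the nucleus).
These span different periods and groups, so the two trends combine.
B > Mg: relative to Mg, both the across-period and down-group shifts push B's first ionization energy up.
Be > B: this pair runs against the simple trend — see the exception note.
Note the exception: Be has a higher first ionization energy than B, contrary to the simple trend — removing B's lone 2p electron is easier than breaking Be's filled 2s².
For reference (kJ/mol): Be 900, B 801, Mg 738.
So from lowest to highest: Mg < B < Be.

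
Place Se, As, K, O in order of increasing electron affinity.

Adding an electron releases more energy for atoms nearer the top right (short of the noble gases).
Neither a single period nor a single group — weigh both effects.
As > K: both are in period 4; the period trend gives As the larger value.
O > As: both effects reinforce here, so O is clearly the higher of the two.
Se > O: this pair runs against the simple trend — see the exception note.
Note the exception: Se has a higher electron affinity than O, contrary to the simple trend — O's compact 2p subshell gives strong electron–electron repulsion on the added electron.
Approximate values (kJ/mol): O 141, K 48, As 78, Se 195.
So from lowest to highest: K < As < O < Se.

K < As < O < Se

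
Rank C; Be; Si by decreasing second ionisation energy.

C > Be > Si

Consider each +1 ion: C⁺ still has 3 valence electrons; Be⁺ still has 1 valence electron; Si⁺ still has 3 valence electrons.
All are still removing valence electrons, so compare the +1 ions as you would atoms: IE_2 generally rises across a period (higher Z_eff) and falls down a group (larger shell), subject to the usual subshell exceptions.
Valence configurations: C⁺ [He]2s²2p¹, Be⁺ [He]2s¹, Si⁺ [Ne]3s²3p¹.
Approximate IE_2 values (kJ/mol): C 2353, Be 1757, Si 1577.
Overall IE_2 order: Si < Be < C.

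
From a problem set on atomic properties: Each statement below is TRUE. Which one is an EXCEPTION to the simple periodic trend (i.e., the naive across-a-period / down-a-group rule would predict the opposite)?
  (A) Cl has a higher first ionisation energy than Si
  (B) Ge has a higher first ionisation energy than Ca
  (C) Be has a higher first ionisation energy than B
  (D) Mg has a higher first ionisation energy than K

The general trend: first ionisation energy increases across a period and decreases down a group.
(A) Cl (period 3, group 17) vs Si (period 3, group 14): the stated order agrees with the simple trend.
(B) Ge (period 4, group 14) vs Ca (period 4, group 2): the stated order agrees with the simple trend.
(C) Be (period 2, group 2) vs B (period 2, group 13): the stated order contradicts the simple trend.
(D) Mg (period 3, group 2) vs K (period 4, group 1): the stated order agrees with the simple trend.
The exception is (C): removing B's lone 2p electron is easier than breaking Be's filled 2s².

(C)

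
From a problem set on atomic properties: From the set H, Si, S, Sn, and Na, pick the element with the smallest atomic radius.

H

H is in period 1, group 1; Na is in period 3, group 1; Si is in period 3, group 14; S is in period 3, group 16; Sn is in period 5, group 14.
Radius decreases left→right (rising Z_eff, same n) and increases top→bottom (higher n).
Neither a single period nor a single group — weigh both effects.
S > H: period and group pull opposite ways; the down-group shift dominates (103 vs 32 pm).
Si > S: both are in period 3; the period trend gives Si the larger value.
Sn > Si: they share group 14; the group trend gives Sn the larger value.
Na > Sn: the two effects oppose for this pair; the across-period effect wins (155 vs 140 pm).
Approximate values (pm): H 32, Na 155, Si 116, S 103, Sn 140.
The smallest atomic radius among these belongs to H.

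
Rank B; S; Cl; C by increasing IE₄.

S < Cl < C < B

After 3 electrons have been removed, what remains? B³⁺ is the bare [He] core; S³⁺ still has 3 valence electrons; Cl³⁺ still has 4 valence electrons; C³⁺ still has 1 valence electron.
Breaking into a closed-shell core is much more expensive than removing a leftover valence electron — B has the largest IE_4 here.
Valence configurations: S³⁺ [Ne]3s²3p¹, Cl³⁺ [Ne]3s²3p², C³⁺ [He]2s¹.
The numbers (kJ/mol): B 25026, S 4556, Cl 5159, C 6223.
Hence IE_4: S < Cl < C < B.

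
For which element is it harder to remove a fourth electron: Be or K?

Be

The fourth ionization energy removes an electron from the +3 ion. For each element: Be³⁺ is already 1 electron into the core; K³⁺ is already 2 electrons into the core.
All of these are removing an electron from a noble-gas core or deeper; the smaller core (lower principal quantum number) is held far more tightly, and within a period the higher nuclear charge binds the same core more tightly.
The numbers (kJ/mol): Be 21007, K 5877.
Hence IE_4: K < Be.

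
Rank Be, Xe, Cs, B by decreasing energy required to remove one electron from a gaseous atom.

IE₁ increases left→right with effective nuclear charge and decreases top→bottom as the valence shell moves farther out.
Here both period and group differ, so the two effects have to be weighed against each other.
B > Cs: relative to Cs, both the across-period and down-group shifts push B's first ionization energy up.
Be > B: this pair runs against the simple trend — see the exception note.
Xe > Be: period and group pull opposite ways; the across-period shift dominates (1170 vs 900 kJ/mol).
Note the exception: Be has a higher first ionization energy than B, contrary to the simple trend — removing B's lone 2p electron is easier than breaking Be's filled 2s².
Approximate values (kJ/mol): Be 900, B 801, Xe 1170, Cs 376.
So from highest to lowest: Xe > Be > B > Cs.

Xe, Be, B, Cs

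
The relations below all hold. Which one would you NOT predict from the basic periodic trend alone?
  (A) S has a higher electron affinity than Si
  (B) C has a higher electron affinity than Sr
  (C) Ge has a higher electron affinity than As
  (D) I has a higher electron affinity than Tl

(C)

The general trend: electron affinity increases across a period and decreases down a group.
(A) S (period 3, group 16) vs Si (period 3, group 14): the stated order agrees with the simple trend.
(B) C (period 2, group 14) vs Sr (period 5, group 2): the stated order agrees with the simple trend.
(C) Ge (period 4, group 14) vs As (period 4, group 15): the stated order contradicts the simple trend.
(D) I (period 5, group 17) vs Tl (period 6, group 13): the stated order agrees with the simple trend.
The exception is (C): adding an electron to As's half-filled 4p³ is unfavourable, so Ge (4p²) has the more exothermic EA.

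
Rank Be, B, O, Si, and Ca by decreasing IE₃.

Consider each +2 ion: Be²⁺ is the bare [He] core; B²⁺ still has 1 valence electron; O²⁺ still has 4 valence electrons; Si²⁺ still has 2 valence electrons; Ca²⁺ is the bare [Ar] core.
Usually core removal costs more than valence removal, but here the competition is close: a tightly held n=2 valence electron can cost more to remove than an n=3 core electron, so the actual values have to decide it.
Valence configurations: B²⁺ [He]2s¹, O²⁺ [He]2s²2p², Si²⁺ [Ne]3s².
Approximate IE_3 values (kJ/mol): Be 14849, B 3660, O 5300, Si 3232, Ca 4912.
Overall IE_3 order: Si < B < Ca < O < Be.

Be, O, Ca, B, Si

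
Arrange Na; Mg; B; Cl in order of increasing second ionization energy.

Consider each +1 ion: Na⁺ is the bare [Ne] core; Mg⁺ still has 1 valence electron; B⁺ still has 2 valence electrons; Cl⁺ still has 6 valence electrons.
Breaking into a closed-shell core is much more expensive than removing a leftover valence electron — Na has the largest IE_2 here.
Valence configurations: Mg⁺ [Ne]3s¹, B⁺ [He]2s², Cl⁺ [Ne]3s²3p⁴.
The numbers (kJ/mol): Na 4562, Mg 1451, B 2427, Cl 2298.
Putting it together, IE_2: Mg < Cl < B < Na.

Mg < Cl < B < Na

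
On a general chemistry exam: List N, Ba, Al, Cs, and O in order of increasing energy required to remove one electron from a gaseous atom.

IE₁ increases left→right with effective nuclear charge and decreases top→bottom as the valence shell moves farther out.
These span different periods and groups, so the two trends combine.
Ba > Cs: Ba lies to the right of Cs in period 6, so the across-period effect alone puts Ba higher.
Al > Ba: relative to Ba, both the across-period and down-group shifts push Al's first ionization energy up.
O > Al: both effects reinforce here, so O is clearly the higher of the two.
N > O: this pair runs against the simple trend — see the exception note.
Note the exception: N has a higher first ionization energy than O, contrary to the simple trend — pairing an electron in O's 2p⁴ costs repulsion energy, so O ionizes more easily than half-filled N (2p³).
Tabulated first ionization energy (kJ/mol): N 1402, O 1314, Al 578, Cs 376, Ba 503.
So from lowest to highest: Cs < Ba < Al < O < N.

Cs < Ba < Al < O < N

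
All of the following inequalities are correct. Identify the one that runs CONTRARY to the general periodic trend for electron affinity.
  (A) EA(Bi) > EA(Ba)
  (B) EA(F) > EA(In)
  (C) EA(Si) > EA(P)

(C)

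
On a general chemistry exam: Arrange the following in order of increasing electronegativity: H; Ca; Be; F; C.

H is in period 1, group 1; Be is in period 2, group 2; C is in period 2, group 14; F is in period 2, group 17; Ca is in period 4, group 2.
Electronegativity increases across a period and decreases down a group, tracking effective nuclear charge and atomic size.
Neither a single period nor a single group — weigh both effects.
Be > Ca: they share group 2; the group trend gives Be the larger value.
H > Be: period and group pull opposite ways; the down-group shift dominates (2.20 vs 1.57).
C > H: the two effects oppose for this pair; the across-period effect wins (2.55 vs 2.20).
F > C: F lies to the right of C in period 2, so the across-period effect alone puts F higher.
Tabulated electronegativity (Pauling): H 2.20, Be 1.57, C 2.55, F 3.98, Ca 1.00.
So from lowest to highest: Ca < Be < H < C < F.

Ca < Be < H < C < F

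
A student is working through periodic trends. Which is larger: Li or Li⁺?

Li

Forming Li⁺ removes 1 electron from Li. Fewer electrons for the same nuclear charge means less shielding and a higher Z_eff on the remaining electrons, and for main-group metals the entire outer shell is lost.
A cation is smaller than its parent atom: Li⁺ < Li.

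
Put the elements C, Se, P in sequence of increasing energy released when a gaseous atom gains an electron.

Adding an electron releases more energy for atoms nearer the top right (short of the noble gases).
A diagonal step moves right (one effect) and down (the opposite effect) at once.
C > P: period and group pull opposite ways; the down-group shift dominates (122 vs 72 kJ/mol).
Se > C: the two effects oppose for this pair; the across-period effect wins (195 vs 122 kJ/mol).
Approximate values (kJ/mol): C 122, P 72, Se 195.
So from lowest to highest: P < C < Se.

P < C < Se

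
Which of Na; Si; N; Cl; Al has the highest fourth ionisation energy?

Al

IE_4 is the cost of taking one more electron from the +3 cation: Na³⁺ is already 2 electrons into the core; Si³⁺ still has 1 valence electron; N³⁺ still has 2 valence electrons; Cl³⁺ still has 4 valence electrons; Al³⁺ is the bare [Ne] core.
Pulling an electron out of a noble-gas core costs far more than removing a remaining valence electron, so Na and Al sit at the high end of IE_4.
Valence configurations: Si³⁺ [Ne]3s¹, N³⁺ [He]2s², Cl³⁺ [Ne]3s²3p².
Approximate IE_4 values (kJ/mol): Na 9543, Si 4356, N 7475, Cl 5159, Al 11577.
Putting it together, IE_4: Si < Cl < N < Na < Al.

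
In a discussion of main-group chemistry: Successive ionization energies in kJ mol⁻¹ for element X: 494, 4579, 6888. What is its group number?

Group 1

Look for the largest jump between consecutive ionization energies: IE2/IE1 ≈ 9.3, far larger than any earlier ratio.
That jump marks the point where a core electron is being removed. So the atom has 1 valence electron.
A main-group element with 1 valence electron is in group 1.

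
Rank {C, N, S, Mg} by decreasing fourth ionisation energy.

Mg > N > C > S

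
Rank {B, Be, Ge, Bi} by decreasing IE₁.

Be > B > Ge > Bi

Be is in period 2, group 2; B is in period 2, group 13; Ge is in period 4, group 14; Bi is in period 6, group 15.
First ionization energy rises across a period (greater Z_eff holds electrons more tightly) and falls down a group (valence electrons are farther from the nucleus).
Here both period and group differ, so the two effects have to be weighed against each other.
Ge > Bi: the two effects oppose for this pair; the down-group effect wins (762 vs 703 kJ/mol).
B > Ge: period and group pull opposite ways; the down-group shift dominates (801 vs 762 kJ/mol).
Be > B: this pair runs against the simple trend — see the exception note.
Note the exception: Be has a higher first ionization energy than B, contrary to the simple trend — removing B's lone 2p electron is easier than breaking Be's filled 2s².
For reference (kJ/mol): Be 900, B 801, Ge 762, Bi 703.
So from highest to lowest: Be > B > Ge > Bi.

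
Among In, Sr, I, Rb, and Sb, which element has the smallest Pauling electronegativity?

EN rises left→right (higher Z_eff, smaller atoms) and falls top→bottom (larger, more shielded atoms).
All lie in period 5, so electronegativity increases left to right.
The smallest Pauling electronegativity among these belongs to Rb.

Rb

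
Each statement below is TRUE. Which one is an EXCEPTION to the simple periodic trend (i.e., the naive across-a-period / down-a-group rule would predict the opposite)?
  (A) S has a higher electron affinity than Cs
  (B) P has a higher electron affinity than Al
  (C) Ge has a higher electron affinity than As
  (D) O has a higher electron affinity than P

(C)

The general trend: electron affinity increases across a period and decreases down a group.
(A) S (period 3, group 16) vs Cs (period 6, group 1): the stated order agrees with the simple trend.
(B) P (period 3, group 15) vs Al (period 3, group 13): the stated order agrees with the simple trend.
(C) Ge (period 4, group 14) vs As (period 4, group 15): the stated order contradicts the simple trend.
(D) O (period 2, group 16) vs P (period 3, group 15): the stated order agrees with the simple trend.
The exception is (C): adding an electron to As's half-filled 4p³ is unfavourable, so Ge (4p²) has the more exothermic EA.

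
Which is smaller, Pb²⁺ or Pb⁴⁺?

Pb⁴⁺

Both ions have Z = 82 protons, but Pb⁴⁺ has lost more electrons, so its remaining electrons feel a larger effective nuclear charge per electron and are pulled in more tightly.
Higher positive charge → smaller ion, so Pb²⁺ > Pb⁴⁺.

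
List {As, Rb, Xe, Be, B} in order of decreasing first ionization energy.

Removing the outermost electron gets harder across a period and easier down a group.
Here both period and group differ, so the two effects have to be weighed against each other.
B > Rb: both effects reinforce here, so B is clearly the higher of the two.
Be > B: this pair runs against the simple trend — see the exception note.
As > Be: period and group pull opposite ways; the across-period shift dominates (947 vs 900 kJ/mol).
Xe > As: period and group pull opposite ways; the across-period shift dominates (1170 vs 947 kJ/mol).
Note the exception: Be has a higher first ionization energy than B, contrary to the simple trend — removing B's lone 2p electron is easier than breaking Be's filled 2s².
For reference (kJ/mol): Be 900, B 801, As 947, Rb 403, Xe 1170.
So from highest to lowest: Xe > As > Be > B > Rb.

Xe > As > Be > B > Rb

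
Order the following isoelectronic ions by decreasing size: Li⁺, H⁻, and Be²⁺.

All of these have 2 electrons, so size is governed by nuclear charge alone: the more protons, the stronger the pull on the same electron cloud, and the smaller the ion.
Nuclear charges: Be²⁺ (Z=4), Li⁺ (Z=3), H⁻ (Z=1).
Largest to smallest: H⁻ > Li⁺ > Be²⁺.

H⁻ > Li⁺ > Be²⁺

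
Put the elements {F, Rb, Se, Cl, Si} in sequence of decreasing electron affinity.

Cl, F, Se, Si, Rb

EA tends to increase across a period and decrease down a group, though the pattern is less regular than for IE or radius.
Here both period and group differ, so the two effects have to be weighed against each other.
Si > Rb: both effects reinforce here, so Si is clearly the higher of the two.
Se > Si: the two effects oppose for this pair; the across-period effect wins (195 vs 134 kJ/mol).
F > Se: relative to Se, both the across-period and down-group shifts push F's electron affinity up.
Cl > F: this pair runs against the simple trend — see the exception note.
Note the exception: Cl has a higher electron affinity than F, contrary to the simple trend — F's small 2p subshell makes the incoming electron feel strong e⁻–e⁻ repulsion, so Cl actually releases more energy on gaining an electron.
Tabulated electron affinity (kJ/mol): F 328, Si 134, Cl 349, Se 195, Rb 47.
So from highest to lowest: Cl > F > Se > Si > Rb.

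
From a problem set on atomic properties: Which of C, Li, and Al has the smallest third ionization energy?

After 2 electrons have been removed, what remains? C²⁺ still has 2 valence electrons; Li²⁺ is already 1 electron into the core; Al²⁺ still has 1 valence electron.
Core electrons are held far more tightly than valence electrons, so Li tops the IE_3 order.
Valence configurations: C²⁺ [He]2s², Al²⁺ [Ne]3s¹.
Tabulated IE_3 (kJ/mol): C 4620, Li 11815, Al 2745.
Putting it together, IE_3: Al < C < Li.

Al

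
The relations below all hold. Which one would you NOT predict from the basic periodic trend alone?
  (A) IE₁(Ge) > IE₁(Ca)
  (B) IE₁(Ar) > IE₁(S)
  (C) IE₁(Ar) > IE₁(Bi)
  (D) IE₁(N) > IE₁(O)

The general trend: IE₁ increases across a period and decreases down a group.
(A) Ge (period 4, group 14) vs Ca (period 4, group 2): the stated order agrees with the simple trend.
(B) Ar (period 3, group 18) vs S (period 3, group 16): the stated order agrees with the simple trend.
(C) Ar (period 3, group 18) vs Bi (period 6, group 15): the stated order agrees with the simple trend.
(D) N (period 2, group 15) vs O (period 2, group 16): the stated order contradicts the simple trend.
The exception is (D): pairing an electron in O's 2p⁴ costs repulsion energy, so O ionizes more easily than half-filled N (2p³).

(D)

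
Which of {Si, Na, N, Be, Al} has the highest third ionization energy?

Be

After 2 electrons have been removed, what remains? Si²⁺ still has 2 valence electrons; Na²⁺ is already 1 electron into the core; N²⁺ still has 3 valence electrons; Be²⁺ is the bare [He] core; Al²⁺ still has 1 valence electron.
Core electrons are held far more tightly than valence electrons, so Na and Be top the IE_3 order.
Valence configurations: Si²⁺ [Ne]3s², N²⁺ [He]2s²2p¹, Al²⁺ [Ne]3s¹.
Tabulated IE_3 (kJ/mol): Si 3232, Na 6910, N 4578, Be 14849, Al 2745.
Hence IE_3: Al < Si < N < Na < Be.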